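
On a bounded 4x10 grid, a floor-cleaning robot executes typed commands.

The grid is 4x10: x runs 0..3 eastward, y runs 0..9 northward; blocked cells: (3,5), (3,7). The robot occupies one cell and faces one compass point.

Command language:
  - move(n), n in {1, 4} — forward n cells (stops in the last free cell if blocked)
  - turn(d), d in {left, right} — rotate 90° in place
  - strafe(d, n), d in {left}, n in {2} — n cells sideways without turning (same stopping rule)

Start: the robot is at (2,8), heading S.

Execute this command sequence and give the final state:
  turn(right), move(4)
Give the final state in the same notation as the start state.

initial: at (2,8), heading S
[1] after turn(right): at (2,8), heading W
[2] after move(4): at (0,8), heading W

at (0,8), heading W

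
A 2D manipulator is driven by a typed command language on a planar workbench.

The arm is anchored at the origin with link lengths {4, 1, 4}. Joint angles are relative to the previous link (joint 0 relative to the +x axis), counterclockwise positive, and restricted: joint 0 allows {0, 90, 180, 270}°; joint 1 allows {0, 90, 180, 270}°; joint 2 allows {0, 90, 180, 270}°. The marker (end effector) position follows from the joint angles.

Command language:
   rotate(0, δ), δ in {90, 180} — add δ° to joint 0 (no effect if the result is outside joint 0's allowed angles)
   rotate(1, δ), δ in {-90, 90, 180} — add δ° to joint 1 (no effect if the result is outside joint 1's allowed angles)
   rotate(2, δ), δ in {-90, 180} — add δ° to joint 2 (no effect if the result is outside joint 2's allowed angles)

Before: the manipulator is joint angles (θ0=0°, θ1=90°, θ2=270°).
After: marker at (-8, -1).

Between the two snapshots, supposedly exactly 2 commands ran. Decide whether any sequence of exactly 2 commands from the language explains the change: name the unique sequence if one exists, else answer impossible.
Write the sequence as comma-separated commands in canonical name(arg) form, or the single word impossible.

t0: joint angles (θ0=0°, θ1=90°, θ2=270°)
[1] after rotate(0, 90): joint angles (θ0=90°, θ1=90°, θ2=270°)
[2] after rotate(0, 90): joint angles (θ0=180°, θ1=90°, θ2=270°)
uniquely the one of 49 2-step routes that fits.

rotate(0, 90), rotate(0, 90)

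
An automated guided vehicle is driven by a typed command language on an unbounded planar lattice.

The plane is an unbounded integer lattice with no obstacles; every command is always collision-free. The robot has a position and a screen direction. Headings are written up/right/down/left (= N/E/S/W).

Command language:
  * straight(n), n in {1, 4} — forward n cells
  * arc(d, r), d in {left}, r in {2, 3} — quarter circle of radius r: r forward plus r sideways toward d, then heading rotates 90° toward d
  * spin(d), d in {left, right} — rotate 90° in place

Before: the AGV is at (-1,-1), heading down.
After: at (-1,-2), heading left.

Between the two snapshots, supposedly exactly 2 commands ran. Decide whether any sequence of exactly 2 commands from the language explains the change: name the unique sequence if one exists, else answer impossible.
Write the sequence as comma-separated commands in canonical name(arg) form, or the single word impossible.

key: order matters: swapping straight(1) and spin(right) lands elsewhere
start: at (-1,-1), heading down
t=1 straight(1) ⇒ at (-1,-2), heading down
t=2 spin(right) ⇒ at (-1,-2), heading left
no other 2-command option fits: unique.

straight(1), spin(right)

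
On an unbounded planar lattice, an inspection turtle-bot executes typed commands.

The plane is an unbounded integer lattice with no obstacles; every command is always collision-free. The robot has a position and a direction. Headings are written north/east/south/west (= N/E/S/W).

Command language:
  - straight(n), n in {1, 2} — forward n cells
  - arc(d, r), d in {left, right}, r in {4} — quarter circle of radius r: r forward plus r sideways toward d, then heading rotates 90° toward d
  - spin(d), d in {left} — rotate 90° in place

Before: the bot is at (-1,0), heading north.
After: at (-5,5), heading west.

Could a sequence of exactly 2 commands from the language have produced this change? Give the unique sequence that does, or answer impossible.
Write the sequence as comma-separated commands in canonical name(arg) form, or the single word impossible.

key: position moved to (-5,5) AND the heading swung to W — translation plus rotation needed
begin: at (-1,0), heading north
step 1 (straight(1)): at (-1,1), heading north
step 2 (arc(left, 4)): at (-5,5), heading west
no rival 2-sequence matches.

straight(1), arc(left, 4)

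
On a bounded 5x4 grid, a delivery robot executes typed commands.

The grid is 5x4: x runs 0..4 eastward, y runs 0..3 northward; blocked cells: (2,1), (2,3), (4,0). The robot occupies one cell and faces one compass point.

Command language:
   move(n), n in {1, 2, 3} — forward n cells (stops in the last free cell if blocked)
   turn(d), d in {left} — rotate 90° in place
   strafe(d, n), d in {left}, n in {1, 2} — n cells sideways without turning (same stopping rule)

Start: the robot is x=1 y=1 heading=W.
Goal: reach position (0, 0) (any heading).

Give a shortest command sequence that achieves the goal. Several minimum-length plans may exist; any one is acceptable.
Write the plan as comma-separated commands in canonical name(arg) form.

from: x=1 y=1 heading=W
step 1 (strafe(left, 1)): x=1 y=0 heading=W
step 2 (move(3)): x=0 y=0 heading=W
no 1-step plan works, so 2 is optimal.

strafe(left, 1), move(3)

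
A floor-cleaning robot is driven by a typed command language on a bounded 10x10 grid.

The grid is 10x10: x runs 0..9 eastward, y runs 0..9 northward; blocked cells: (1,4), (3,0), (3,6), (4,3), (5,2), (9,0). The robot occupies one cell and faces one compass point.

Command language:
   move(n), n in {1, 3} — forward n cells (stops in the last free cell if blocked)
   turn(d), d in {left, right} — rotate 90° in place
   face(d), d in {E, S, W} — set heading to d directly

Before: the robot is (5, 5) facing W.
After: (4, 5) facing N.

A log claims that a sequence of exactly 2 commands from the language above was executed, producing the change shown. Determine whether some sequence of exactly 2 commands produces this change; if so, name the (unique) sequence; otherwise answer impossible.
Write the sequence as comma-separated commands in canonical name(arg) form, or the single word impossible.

move(1), turn(right)

key: order matters: swapping move(1) and turn(right) lands elsewhere
begin: (5, 5) facing W
1. move(1) → (4, 5) facing W
2. turn(right) → (4, 5) facing N
no other 2-command option fits: unique.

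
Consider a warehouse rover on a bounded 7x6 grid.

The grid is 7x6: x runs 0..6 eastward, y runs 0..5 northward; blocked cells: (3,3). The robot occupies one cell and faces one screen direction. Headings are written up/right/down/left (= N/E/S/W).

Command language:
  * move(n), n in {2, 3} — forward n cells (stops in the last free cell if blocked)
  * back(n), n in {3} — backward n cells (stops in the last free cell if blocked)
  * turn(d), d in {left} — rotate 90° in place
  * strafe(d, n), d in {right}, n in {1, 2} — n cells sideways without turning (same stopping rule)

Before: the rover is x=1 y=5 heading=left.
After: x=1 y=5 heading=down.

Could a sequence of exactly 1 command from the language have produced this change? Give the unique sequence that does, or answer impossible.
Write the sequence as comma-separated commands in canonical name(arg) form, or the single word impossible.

turn(left)

key: parked at (1,5) the whole time — nothing moves the robot
begin: x=1 y=5 heading=left
t=1 turn(left) ⇒ x=1 y=5 heading=down
no rival 1-sequence matches.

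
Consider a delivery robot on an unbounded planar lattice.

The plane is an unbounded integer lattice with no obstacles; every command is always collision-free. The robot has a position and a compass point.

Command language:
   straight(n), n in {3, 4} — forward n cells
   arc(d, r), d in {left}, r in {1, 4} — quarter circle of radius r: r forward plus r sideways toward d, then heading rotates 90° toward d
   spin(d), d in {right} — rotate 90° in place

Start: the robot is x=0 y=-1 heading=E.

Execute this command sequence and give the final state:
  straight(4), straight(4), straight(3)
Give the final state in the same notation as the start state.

t0: x=0 y=-1 heading=E
[1] after straight(4): x=4 y=-1 heading=E
[2] after straight(4): x=8 y=-1 heading=E
[3] after straight(3): x=11 y=-1 heading=E

x=11 y=-1 heading=E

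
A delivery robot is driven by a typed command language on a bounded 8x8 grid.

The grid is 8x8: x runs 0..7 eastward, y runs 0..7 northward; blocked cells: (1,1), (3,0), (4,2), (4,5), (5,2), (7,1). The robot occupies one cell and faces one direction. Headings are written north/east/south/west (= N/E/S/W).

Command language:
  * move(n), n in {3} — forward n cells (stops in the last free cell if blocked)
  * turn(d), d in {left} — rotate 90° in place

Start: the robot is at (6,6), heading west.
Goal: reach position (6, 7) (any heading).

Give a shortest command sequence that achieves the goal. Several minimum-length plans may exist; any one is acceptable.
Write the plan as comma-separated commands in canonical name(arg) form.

begin: at (6,6), heading west
[1] after turn(left): at (6,6), heading south
[2] after turn(left): at (6,6), heading east
[3] after turn(left): at (6,6), heading north
[4] after move(3): at (6,7), heading north
nothing shorter than 4 reaches the goal.

turn(left), turn(left), turn(left), move(3)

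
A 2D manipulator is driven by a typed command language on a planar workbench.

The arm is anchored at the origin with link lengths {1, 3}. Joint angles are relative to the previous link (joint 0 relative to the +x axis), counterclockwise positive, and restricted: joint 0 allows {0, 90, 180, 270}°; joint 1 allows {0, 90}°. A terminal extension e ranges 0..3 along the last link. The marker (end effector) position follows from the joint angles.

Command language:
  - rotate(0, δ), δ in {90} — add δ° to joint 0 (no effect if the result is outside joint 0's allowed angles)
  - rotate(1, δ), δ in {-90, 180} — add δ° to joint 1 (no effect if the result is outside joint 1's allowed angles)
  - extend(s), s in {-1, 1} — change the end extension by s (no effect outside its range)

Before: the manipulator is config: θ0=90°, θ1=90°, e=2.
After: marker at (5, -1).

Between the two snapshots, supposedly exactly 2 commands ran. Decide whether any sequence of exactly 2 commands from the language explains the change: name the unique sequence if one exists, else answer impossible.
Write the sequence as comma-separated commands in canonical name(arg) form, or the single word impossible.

rotate(0, 90), rotate(0, 90)

start: config: θ0=90°, θ1=90°, e=2
[1] after rotate(0, 90): config: θ0=180°, θ1=90°, e=2
[2] after rotate(0, 90): config: θ0=270°, θ1=90°, e=2
all 25 alternatives checked — unique.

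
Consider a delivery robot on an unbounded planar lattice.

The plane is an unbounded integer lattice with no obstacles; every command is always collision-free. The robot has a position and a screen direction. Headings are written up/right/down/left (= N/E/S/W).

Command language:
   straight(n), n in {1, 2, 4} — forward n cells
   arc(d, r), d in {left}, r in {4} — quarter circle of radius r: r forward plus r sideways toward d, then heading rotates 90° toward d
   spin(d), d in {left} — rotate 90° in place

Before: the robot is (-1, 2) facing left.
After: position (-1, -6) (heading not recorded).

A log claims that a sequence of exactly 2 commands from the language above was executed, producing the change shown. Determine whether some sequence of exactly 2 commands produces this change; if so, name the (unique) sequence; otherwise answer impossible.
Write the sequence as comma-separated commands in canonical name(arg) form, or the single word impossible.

arc(left, 4), arc(left, 4)

begin: (-1, 2) facing left
1. arc(left, 4) → (-5, -2) facing down
2. arc(left, 4) → (-1, -6) facing right
uniquely the one of 25 2-step routes that fits.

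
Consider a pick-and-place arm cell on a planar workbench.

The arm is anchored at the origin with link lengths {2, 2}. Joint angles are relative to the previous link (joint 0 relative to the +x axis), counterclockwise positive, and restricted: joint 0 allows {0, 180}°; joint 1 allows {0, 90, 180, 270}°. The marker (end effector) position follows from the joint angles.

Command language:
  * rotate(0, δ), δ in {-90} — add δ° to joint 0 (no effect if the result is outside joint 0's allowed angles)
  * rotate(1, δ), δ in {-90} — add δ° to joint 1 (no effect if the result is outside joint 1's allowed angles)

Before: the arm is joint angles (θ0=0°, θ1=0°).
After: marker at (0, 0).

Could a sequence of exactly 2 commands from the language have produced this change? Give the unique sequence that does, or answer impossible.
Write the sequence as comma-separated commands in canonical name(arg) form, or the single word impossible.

from: joint angles (θ0=0°, θ1=0°)
[1] after rotate(1, -90): joint angles (θ0=0°, θ1=270°)
[2] after rotate(1, -90): joint angles (θ0=0°, θ1=180°)
all 4 alternatives checked — unique.

rotate(1, -90), rotate(1, -90)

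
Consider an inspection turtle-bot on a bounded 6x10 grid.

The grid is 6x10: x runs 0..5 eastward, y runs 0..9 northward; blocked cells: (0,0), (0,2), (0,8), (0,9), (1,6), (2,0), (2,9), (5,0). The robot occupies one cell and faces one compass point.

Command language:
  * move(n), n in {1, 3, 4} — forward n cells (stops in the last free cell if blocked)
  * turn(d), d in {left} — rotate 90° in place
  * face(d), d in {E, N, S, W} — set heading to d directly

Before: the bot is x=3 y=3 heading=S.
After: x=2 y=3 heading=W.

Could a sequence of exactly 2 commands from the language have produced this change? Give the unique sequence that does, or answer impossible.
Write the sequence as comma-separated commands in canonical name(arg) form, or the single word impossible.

face(W), move(1)

key: position moved to (2,3) AND the heading swung to W — translation plus rotation needed
from: x=3 y=3 heading=S
1. face(W) → x=3 y=3 heading=W
2. move(1) → x=2 y=3 heading=W
no rival 2-sequence matches.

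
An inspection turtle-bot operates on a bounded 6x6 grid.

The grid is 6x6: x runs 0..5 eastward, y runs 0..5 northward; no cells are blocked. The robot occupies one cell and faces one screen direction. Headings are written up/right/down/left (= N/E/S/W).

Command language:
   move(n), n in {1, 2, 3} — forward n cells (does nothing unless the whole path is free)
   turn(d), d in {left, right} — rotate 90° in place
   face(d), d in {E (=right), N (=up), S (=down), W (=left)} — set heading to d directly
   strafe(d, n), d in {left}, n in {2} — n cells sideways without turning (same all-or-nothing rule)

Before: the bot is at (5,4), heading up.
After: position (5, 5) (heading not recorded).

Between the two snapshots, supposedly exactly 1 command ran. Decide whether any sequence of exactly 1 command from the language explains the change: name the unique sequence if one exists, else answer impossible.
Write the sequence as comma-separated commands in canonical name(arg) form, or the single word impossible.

begin: at (5,4), heading up
t=1 move(1) ⇒ at (5,5), heading up
all 10 alternatives checked — unique.

move(1)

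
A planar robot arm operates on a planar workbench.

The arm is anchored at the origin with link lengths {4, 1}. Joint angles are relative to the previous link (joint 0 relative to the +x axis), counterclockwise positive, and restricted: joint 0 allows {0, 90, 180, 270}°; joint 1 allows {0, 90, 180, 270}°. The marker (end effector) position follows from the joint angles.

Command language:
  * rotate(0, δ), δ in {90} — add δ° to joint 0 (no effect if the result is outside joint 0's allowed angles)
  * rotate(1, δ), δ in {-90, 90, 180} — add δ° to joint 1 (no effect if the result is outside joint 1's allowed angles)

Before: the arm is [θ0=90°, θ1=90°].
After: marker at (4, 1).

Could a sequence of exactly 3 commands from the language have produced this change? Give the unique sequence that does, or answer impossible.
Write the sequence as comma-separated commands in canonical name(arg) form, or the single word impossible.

rotate(0, 90), rotate(0, 90), rotate(0, 90)

from: [θ0=90°, θ1=90°]
step 1 (rotate(0, 90)): [θ0=180°, θ1=90°]
step 2 (rotate(0, 90)): [θ0=270°, θ1=90°]
step 3 (rotate(0, 90)): [θ0=0°, θ1=90°]
no other 3-command option fits: unique.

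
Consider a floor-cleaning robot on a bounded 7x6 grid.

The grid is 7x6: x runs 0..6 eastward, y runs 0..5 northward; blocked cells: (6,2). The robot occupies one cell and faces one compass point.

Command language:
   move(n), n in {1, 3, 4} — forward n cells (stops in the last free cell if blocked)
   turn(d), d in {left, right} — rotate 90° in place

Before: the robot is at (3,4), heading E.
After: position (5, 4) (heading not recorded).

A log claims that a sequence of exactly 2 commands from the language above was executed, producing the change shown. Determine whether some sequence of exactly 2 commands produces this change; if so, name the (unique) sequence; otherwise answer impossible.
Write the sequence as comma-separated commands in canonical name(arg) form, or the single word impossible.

initial: at (3,4), heading E
1. move(1) → at (4,4), heading E
2. move(1) → at (5,4), heading E
all 25 alternatives checked — unique.

move(1), move(1)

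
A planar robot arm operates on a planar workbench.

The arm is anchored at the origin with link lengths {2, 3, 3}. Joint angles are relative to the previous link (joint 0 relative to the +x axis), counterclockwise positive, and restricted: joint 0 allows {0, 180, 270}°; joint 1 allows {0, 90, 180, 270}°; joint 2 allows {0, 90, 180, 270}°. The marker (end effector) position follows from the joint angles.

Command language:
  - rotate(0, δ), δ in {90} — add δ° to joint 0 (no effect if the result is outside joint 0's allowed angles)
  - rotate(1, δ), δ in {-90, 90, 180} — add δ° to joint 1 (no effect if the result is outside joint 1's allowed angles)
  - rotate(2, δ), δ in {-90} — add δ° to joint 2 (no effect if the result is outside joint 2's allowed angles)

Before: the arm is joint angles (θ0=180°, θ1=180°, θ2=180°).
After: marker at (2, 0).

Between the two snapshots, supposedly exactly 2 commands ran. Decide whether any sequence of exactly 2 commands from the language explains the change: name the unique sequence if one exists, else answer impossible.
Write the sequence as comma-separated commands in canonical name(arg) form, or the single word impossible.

rotate(0, 90), rotate(0, 90)

t0: joint angles (θ0=180°, θ1=180°, θ2=180°)
t=1 rotate(0, 90) ⇒ joint angles (θ0=270°, θ1=180°, θ2=180°)
t=2 rotate(0, 90) ⇒ joint angles (θ0=0°, θ1=180°, θ2=180°)
no rival 2-sequence matches.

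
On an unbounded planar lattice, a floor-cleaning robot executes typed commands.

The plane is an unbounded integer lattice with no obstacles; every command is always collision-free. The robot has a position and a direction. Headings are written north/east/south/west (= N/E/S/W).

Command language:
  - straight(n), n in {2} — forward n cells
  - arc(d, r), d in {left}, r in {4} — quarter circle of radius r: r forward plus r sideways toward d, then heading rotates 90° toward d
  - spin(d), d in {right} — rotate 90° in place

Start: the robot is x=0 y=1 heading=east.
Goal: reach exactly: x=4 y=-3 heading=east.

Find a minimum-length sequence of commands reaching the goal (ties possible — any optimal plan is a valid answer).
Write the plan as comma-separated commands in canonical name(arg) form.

begin: x=0 y=1 heading=east
1. spin(right) → x=0 y=1 heading=south
2. arc(left, 4) → x=4 y=-3 heading=east
nothing shorter than 2 reaches the goal.

spin(right), arc(left, 4)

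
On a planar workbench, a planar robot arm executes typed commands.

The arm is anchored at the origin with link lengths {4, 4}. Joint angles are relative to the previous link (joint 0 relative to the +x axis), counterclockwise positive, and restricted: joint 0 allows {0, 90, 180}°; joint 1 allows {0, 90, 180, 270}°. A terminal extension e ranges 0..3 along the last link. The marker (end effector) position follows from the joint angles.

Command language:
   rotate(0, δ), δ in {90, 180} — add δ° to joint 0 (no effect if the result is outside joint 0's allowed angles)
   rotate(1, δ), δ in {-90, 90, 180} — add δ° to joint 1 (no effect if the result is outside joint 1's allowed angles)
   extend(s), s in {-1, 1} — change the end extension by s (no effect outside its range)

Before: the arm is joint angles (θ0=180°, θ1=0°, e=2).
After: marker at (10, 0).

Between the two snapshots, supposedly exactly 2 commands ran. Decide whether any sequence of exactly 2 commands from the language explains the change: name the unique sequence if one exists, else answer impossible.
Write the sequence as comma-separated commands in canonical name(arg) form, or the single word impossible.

key: running rotate(0, 180) before rotate(0, 90) would end elsewhere — order is forced
from: joint angles (θ0=180°, θ1=0°, e=2)
step 1 (rotate(0, 90)): joint angles (θ0=180°, θ1=0°, e=2)
step 2 (rotate(0, 180)): joint angles (θ0=0°, θ1=0°, e=2)
no other 2-command option fits: unique.

rotate(0, 90), rotate(0, 180)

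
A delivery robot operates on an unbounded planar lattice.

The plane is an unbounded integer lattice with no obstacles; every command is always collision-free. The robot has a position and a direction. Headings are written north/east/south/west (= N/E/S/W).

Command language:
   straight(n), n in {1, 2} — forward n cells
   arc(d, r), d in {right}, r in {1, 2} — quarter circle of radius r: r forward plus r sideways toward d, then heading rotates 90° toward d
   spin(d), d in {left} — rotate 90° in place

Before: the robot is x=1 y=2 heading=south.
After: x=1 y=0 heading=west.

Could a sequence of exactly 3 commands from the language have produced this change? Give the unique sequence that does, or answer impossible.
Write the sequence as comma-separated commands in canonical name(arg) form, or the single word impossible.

spin(left), arc(right, 1), arc(right, 1)

key: order matters: swapping spin(left) and arc(right, 1) lands elsewhere
initial: x=1 y=2 heading=south
t=1 spin(left) ⇒ x=1 y=2 heading=east
t=2 arc(right, 1) ⇒ x=2 y=1 heading=south
t=3 arc(right, 1) ⇒ x=1 y=0 heading=west
no rival 3-sequence matches.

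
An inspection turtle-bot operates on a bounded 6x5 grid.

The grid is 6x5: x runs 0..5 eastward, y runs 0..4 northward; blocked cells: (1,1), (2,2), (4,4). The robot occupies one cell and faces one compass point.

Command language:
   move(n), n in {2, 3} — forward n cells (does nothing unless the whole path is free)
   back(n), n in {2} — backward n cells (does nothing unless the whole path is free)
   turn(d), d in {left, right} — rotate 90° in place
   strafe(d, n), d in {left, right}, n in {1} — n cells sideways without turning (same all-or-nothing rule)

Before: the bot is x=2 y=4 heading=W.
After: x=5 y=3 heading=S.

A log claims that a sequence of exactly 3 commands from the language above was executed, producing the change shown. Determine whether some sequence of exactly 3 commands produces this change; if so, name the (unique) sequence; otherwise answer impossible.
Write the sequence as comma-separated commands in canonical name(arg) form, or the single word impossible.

every 3-command combo misses the target.

impossible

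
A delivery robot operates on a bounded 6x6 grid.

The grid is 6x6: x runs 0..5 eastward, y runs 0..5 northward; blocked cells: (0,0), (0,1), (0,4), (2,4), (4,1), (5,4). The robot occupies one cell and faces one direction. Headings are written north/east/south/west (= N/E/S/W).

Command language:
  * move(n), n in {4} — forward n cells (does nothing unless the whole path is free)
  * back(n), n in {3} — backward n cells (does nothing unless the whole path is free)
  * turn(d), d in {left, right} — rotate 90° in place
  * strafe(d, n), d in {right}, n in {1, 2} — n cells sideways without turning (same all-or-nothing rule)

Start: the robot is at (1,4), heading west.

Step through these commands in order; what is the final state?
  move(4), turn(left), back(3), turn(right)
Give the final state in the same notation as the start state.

at (1,4), heading west

begin: at (1,4), heading west
1. move(4) → at (1,4), heading west
2. turn(left) → at (1,4), heading south
3. back(3) → at (1,4), heading south
4. turn(right) → at (1,4), heading west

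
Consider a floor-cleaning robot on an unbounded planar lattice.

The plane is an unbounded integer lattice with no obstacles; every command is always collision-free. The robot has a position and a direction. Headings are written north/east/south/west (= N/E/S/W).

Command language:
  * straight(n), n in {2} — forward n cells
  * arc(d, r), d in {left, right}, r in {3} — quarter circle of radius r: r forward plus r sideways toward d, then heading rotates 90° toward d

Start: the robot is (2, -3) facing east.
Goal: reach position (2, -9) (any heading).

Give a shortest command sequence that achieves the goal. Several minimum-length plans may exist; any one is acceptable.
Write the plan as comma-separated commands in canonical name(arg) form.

arc(right, 3), arc(right, 3)

start: (2, -3) facing east
1. arc(right, 3) → (5, -6) facing south
2. arc(right, 3) → (2, -9) facing west
minimal: 2 command(s), checked below 2.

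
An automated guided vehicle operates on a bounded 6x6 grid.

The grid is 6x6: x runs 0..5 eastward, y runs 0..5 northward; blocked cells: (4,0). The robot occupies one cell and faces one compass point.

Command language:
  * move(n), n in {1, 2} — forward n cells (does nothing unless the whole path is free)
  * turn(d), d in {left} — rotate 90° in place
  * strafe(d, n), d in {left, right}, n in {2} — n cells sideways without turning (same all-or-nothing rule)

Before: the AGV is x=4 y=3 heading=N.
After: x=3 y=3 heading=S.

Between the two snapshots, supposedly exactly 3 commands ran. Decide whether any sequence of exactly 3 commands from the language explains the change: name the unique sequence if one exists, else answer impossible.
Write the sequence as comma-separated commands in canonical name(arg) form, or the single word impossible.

key: position moved to (3,3) AND the heading swung to S — translation plus rotation needed
begin: x=4 y=3 heading=N
1. turn(left) → x=4 y=3 heading=W
2. move(1) → x=3 y=3 heading=W
3. turn(left) → x=3 y=3 heading=S
uniquely the one of 125 3-step routes that fits.

turn(left), move(1), turn(left)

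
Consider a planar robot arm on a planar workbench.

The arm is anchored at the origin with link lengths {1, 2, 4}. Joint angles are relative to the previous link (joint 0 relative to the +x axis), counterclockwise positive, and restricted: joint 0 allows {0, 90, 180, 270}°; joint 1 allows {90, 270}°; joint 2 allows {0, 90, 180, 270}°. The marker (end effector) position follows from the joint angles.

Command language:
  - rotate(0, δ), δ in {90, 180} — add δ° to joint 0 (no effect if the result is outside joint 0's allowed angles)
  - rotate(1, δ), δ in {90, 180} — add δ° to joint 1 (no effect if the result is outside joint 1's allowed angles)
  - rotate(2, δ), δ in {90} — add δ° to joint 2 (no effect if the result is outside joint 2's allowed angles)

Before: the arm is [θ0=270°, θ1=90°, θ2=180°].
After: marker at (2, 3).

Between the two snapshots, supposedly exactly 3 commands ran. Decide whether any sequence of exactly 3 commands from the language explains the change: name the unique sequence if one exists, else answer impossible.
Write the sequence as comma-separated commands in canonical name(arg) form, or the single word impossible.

rotate(2, 90), rotate(2, 90), rotate(2, 90)

begin: [θ0=270°, θ1=90°, θ2=180°]
step 1 (rotate(2, 90)): [θ0=270°, θ1=90°, θ2=270°]
step 2 (rotate(2, 90)): [θ0=270°, θ1=90°, θ2=0°]
step 3 (rotate(2, 90)): [θ0=270°, θ1=90°, θ2=90°]
all 125 alternatives checked — unique.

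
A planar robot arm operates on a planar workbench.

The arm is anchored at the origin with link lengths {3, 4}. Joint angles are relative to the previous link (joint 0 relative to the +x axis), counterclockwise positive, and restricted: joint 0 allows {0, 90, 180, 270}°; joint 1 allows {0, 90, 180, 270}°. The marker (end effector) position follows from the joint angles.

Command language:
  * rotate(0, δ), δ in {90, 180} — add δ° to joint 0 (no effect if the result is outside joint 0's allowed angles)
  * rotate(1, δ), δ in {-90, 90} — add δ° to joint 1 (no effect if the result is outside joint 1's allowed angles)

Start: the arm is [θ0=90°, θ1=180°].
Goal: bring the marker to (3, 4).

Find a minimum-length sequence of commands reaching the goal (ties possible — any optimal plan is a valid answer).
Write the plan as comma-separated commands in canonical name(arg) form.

rotate(1, -90), rotate(0, 180), rotate(0, 90)

from: [θ0=90°, θ1=180°]
t=1 rotate(1, -90) ⇒ [θ0=90°, θ1=90°]
t=2 rotate(0, 180) ⇒ [θ0=270°, θ1=90°]
t=3 rotate(0, 90) ⇒ [θ0=0°, θ1=90°]
minimal: 3 command(s), checked below 3.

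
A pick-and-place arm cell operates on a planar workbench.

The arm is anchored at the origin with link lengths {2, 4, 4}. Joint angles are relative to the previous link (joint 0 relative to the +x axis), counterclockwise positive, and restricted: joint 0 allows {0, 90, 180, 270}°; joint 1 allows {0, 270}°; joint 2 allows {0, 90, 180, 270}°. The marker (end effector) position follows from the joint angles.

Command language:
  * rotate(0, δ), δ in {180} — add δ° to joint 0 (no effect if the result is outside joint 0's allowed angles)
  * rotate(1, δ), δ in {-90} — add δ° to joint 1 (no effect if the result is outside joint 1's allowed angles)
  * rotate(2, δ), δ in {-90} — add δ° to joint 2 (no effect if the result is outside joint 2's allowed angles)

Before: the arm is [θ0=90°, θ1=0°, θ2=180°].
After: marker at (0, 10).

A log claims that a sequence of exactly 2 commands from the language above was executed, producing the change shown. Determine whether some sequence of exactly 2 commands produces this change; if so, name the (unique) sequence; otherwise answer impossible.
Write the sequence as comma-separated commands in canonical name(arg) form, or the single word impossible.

start: [θ0=90°, θ1=0°, θ2=180°]
1. rotate(2, -90) → [θ0=90°, θ1=0°, θ2=90°]
2. rotate(2, -90) → [θ0=90°, θ1=0°, θ2=0°]
all 9 alternatives checked — unique.

rotate(2, -90), rotate(2, -90)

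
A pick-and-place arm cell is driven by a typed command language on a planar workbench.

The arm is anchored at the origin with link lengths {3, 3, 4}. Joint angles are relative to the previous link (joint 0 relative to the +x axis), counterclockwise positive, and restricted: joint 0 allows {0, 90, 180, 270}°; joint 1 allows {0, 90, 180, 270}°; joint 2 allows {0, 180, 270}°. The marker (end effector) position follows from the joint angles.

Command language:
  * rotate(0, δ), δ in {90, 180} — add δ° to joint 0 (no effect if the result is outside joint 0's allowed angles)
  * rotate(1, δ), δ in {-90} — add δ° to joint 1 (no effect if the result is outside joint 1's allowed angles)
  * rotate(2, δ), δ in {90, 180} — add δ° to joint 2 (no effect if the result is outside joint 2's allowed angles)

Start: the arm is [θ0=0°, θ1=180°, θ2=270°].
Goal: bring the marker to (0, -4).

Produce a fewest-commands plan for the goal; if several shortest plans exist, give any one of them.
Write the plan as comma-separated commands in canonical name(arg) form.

rotate(0, 180)

initial: [θ0=0°, θ1=180°, θ2=270°]
1. rotate(0, 180) → [θ0=180°, θ1=180°, θ2=270°]
minimal: 1 command(s), checked below 1.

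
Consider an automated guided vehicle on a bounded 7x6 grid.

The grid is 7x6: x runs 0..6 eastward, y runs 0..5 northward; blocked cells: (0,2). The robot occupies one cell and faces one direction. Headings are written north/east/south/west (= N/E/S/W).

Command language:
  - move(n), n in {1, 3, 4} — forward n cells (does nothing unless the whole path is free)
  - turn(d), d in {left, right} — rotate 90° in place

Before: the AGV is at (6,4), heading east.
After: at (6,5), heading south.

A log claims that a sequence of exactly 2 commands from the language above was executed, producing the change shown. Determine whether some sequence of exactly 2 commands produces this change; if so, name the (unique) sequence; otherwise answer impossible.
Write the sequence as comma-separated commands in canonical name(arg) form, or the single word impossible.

impossible

checked all 2-command options: none fits.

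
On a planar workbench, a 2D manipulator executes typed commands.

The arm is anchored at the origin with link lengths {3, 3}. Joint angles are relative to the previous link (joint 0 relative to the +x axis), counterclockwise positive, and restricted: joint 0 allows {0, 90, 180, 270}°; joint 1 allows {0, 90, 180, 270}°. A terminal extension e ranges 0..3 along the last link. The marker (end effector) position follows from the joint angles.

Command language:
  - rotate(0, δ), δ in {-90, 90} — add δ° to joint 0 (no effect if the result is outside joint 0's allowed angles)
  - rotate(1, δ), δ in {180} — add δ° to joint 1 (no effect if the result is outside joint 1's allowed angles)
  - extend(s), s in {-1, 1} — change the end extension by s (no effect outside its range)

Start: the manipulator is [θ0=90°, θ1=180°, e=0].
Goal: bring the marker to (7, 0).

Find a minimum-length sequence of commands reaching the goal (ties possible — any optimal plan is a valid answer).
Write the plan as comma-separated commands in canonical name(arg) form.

rotate(1, 180), extend(1), rotate(0, -90)

start: [θ0=90°, θ1=180°, e=0]
t=1 rotate(1, 180) ⇒ [θ0=90°, θ1=0°, e=0]
t=2 extend(1) ⇒ [θ0=90°, θ1=0°, e=1]
t=3 rotate(0, -90) ⇒ [θ0=0°, θ1=0°, e=1]
no 2-step plan works, so 3 is optimal.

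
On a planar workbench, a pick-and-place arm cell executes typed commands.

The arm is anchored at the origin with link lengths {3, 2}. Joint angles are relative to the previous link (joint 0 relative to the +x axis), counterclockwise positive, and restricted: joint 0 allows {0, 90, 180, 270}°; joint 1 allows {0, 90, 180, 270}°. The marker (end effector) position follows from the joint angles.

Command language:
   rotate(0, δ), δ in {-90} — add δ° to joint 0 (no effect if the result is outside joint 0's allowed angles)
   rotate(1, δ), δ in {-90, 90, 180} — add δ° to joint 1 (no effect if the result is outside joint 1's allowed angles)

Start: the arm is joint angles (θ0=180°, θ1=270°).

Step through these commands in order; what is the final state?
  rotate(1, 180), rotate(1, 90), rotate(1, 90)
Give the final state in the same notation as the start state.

from: joint angles (θ0=180°, θ1=270°)
1. rotate(1, 180) → joint angles (θ0=180°, θ1=90°)
2. rotate(1, 90) → joint angles (θ0=180°, θ1=180°)
3. rotate(1, 90) → joint angles (θ0=180°, θ1=270°)

joint angles (θ0=180°, θ1=270°)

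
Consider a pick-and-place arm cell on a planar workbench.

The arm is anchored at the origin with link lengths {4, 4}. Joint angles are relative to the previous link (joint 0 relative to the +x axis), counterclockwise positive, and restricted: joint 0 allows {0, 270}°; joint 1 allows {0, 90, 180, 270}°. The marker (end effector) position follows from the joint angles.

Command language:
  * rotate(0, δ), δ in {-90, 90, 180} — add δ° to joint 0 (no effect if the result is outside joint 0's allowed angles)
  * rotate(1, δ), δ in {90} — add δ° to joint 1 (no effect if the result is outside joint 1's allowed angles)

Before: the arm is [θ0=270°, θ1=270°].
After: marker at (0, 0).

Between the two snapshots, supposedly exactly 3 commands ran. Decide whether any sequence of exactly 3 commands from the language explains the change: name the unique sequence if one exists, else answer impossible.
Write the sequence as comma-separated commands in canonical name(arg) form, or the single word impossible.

rotate(1, 90), rotate(1, 90), rotate(1, 90)

from: [θ0=270°, θ1=270°]
step 1 (rotate(1, 90)): [θ0=270°, θ1=0°]
step 2 (rotate(1, 90)): [θ0=270°, θ1=90°]
step 3 (rotate(1, 90)): [θ0=270°, θ1=180°]
all 64 alternatives checked — unique.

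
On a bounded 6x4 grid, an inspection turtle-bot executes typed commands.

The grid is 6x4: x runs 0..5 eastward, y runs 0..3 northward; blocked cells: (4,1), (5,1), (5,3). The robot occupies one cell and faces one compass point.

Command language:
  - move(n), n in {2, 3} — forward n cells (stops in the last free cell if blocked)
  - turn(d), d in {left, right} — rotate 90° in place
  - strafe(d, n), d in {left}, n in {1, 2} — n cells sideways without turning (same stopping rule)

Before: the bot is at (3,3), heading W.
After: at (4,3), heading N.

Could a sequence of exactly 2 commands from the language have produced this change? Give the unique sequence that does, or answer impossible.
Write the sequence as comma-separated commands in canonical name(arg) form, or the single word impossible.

checked all 2-command options: none fits.

impossible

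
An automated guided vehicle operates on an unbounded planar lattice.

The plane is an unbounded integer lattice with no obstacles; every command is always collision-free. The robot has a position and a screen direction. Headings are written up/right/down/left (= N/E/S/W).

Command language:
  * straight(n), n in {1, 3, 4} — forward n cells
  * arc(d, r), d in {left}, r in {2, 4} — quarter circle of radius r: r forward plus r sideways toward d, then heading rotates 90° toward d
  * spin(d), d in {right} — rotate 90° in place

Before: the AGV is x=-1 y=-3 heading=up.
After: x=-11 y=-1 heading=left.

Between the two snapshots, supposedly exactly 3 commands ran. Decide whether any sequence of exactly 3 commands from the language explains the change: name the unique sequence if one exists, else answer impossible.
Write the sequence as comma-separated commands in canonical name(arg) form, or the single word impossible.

arc(left, 2), straight(4), straight(4)

key: order matters: swapping arc(left, 2) and straight(4) lands elsewhere
initial: x=-1 y=-3 heading=up
[1] after arc(left, 2): x=-3 y=-1 heading=left
[2] after straight(4): x=-7 y=-1 heading=left
[3] after straight(4): x=-11 y=-1 heading=left
no rival 3-sequence matches.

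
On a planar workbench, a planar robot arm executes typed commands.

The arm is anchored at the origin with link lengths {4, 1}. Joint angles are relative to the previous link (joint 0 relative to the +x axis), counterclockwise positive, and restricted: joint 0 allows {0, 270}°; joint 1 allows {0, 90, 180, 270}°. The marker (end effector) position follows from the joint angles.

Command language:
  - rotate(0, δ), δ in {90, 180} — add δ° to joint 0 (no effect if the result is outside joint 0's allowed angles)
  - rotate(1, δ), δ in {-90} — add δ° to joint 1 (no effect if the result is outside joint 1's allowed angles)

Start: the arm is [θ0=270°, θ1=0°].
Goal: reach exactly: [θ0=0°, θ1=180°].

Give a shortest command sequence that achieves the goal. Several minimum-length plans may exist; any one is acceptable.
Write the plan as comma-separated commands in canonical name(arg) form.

rotate(0, 90), rotate(1, -90), rotate(1, -90)

initial: [θ0=270°, θ1=0°]
t=1 rotate(0, 90) ⇒ [θ0=0°, θ1=0°]
t=2 rotate(1, -90) ⇒ [θ0=0°, θ1=270°]
t=3 rotate(1, -90) ⇒ [θ0=0°, θ1=180°]
shorter routes all fall short; 3 is best.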